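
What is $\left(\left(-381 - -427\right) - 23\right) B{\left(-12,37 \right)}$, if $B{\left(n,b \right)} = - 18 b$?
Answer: $-15318$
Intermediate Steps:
$\left(\left(-381 - -427\right) - 23\right) B{\left(-12,37 \right)} = \left(\left(-381 - -427\right) - 23\right) \left(\left(-18\right) 37\right) = \left(\left(-381 + 427\right) - 23\right) \left(-666\right) = \left(46 - 23\right) \left(-666\right) = 23 \left(-666\right) = -15318$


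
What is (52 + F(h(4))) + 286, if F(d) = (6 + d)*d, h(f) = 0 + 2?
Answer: 354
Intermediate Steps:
h(f) = 2
F(d) = d*(6 + d)
(52 + F(h(4))) + 286 = (52 + 2*(6 + 2)) + 286 = (52 + 2*8) + 286 = (52 + 16) + 286 = 68 + 286 = 354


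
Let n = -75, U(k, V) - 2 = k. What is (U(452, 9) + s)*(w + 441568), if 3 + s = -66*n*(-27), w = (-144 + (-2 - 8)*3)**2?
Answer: -62849148956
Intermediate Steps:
U(k, V) = 2 + k
w = 30276 (w = (-144 - 10*3)**2 = (-144 - 30)**2 = (-174)**2 = 30276)
s = -133653 (s = -3 - 66*(-75)*(-27) = -3 + 4950*(-27) = -3 - 133650 = -133653)
(U(452, 9) + s)*(w + 441568) = ((2 + 452) - 133653)*(30276 + 441568) = (454 - 133653)*471844 = -133199*471844 = -62849148956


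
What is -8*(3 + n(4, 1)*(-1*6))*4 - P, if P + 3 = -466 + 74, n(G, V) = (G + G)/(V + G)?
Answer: 3031/5 ≈ 606.20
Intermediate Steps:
n(G, V) = 2*G/(G + V) (n(G, V) = (2*G)/(G + V) = 2*G/(G + V))
P = -395 (P = -3 + (-466 + 74) = -3 - 392 = -395)
-8*(3 + n(4, 1)*(-1*6))*4 - P = -8*(3 + (2*4/(4 + 1))*(-1*6))*4 - 1*(-395) = -8*(3 + (2*4/5)*(-6))*4 + 395 = -8*(3 + (2*4*(1/5))*(-6))*4 + 395 = -8*(3 + (8/5)*(-6))*4 + 395 = -8*(3 - 48/5)*4 + 395 = -8*(-33/5)*4 + 395 = (264/5)*4 + 395 = 1056/5 + 395 = 3031/5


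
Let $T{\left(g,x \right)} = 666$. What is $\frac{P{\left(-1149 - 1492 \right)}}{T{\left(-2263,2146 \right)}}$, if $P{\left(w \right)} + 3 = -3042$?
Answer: $- \frac{1015}{222} \approx -4.5721$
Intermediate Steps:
$P{\left(w \right)} = -3045$ ($P{\left(w \right)} = -3 - 3042 = -3045$)
$\frac{P{\left(-1149 - 1492 \right)}}{T{\left(-2263,2146 \right)}} = - \frac{3045}{666} = \left(-3045\right) \frac{1}{666} = - \frac{1015}{222}$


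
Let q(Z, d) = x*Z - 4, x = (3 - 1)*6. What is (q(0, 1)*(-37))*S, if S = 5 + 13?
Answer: 2664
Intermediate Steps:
x = 12 (x = 2*6 = 12)
S = 18
q(Z, d) = -4 + 12*Z (q(Z, d) = 12*Z - 4 = -4 + 12*Z)
(q(0, 1)*(-37))*S = ((-4 + 12*0)*(-37))*18 = ((-4 + 0)*(-37))*18 = -4*(-37)*18 = 148*18 = 2664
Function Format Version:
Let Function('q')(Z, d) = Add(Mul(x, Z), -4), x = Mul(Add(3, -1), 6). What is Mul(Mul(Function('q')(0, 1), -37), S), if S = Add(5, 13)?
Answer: 2664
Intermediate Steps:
x = 12 (x = Mul(2, 6) = 12)
S = 18
Function('q')(Z, d) = Add(-4, Mul(12, Z)) (Function('q')(Z, d) = Add(Mul(12, Z), -4) = Add(-4, Mul(12, Z)))
Mul(Mul(Function('q')(0, 1), -37), S) = Mul(Mul(Add(-4, Mul(12, 0)), -37), 18) = Mul(Mul(Add(-4, 0), -37), 18) = Mul(Mul(-4, -37), 18) = Mul(148, 18) = 2664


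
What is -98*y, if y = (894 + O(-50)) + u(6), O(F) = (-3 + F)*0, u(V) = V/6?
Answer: -87710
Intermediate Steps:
u(V) = V/6 (u(V) = V*(⅙) = V/6)
O(F) = 0
y = 895 (y = (894 + 0) + (⅙)*6 = 894 + 1 = 895)
-98*y = -98*895 = -87710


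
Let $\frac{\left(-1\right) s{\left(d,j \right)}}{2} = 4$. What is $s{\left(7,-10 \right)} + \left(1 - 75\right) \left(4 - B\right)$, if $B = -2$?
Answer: $-452$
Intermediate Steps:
$s{\left(d,j \right)} = -8$ ($s{\left(d,j \right)} = \left(-2\right) 4 = -8$)
$s{\left(7,-10 \right)} + \left(1 - 75\right) \left(4 - B\right) = -8 + \left(1 - 75\right) \left(4 - -2\right) = -8 + \left(1 - 75\right) \left(4 + 2\right) = -8 - 444 = -452$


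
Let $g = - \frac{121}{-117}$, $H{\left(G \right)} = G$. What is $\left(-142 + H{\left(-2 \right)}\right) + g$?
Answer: $- \frac{16727}{117} \approx -142.97$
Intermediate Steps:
$g = \frac{121}{117}$ ($g = \left(-121\right) \left(- \frac{1}{117}\right) = \frac{121}{117} \approx 1.0342$)
$\left(-142 + H{\left(-2 \right)}\right) + g = \left(-142 - 2\right) + \frac{121}{117} = -144 + \frac{121}{117} = - \frac{16727}{117}$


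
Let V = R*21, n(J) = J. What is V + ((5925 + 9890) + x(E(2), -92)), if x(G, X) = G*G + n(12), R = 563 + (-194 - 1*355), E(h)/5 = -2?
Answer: 16221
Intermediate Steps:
E(h) = -10 (E(h) = 5*(-2) = -10)
R = 14 (R = 563 + (-194 - 355) = 563 - 549 = 14)
x(G, X) = 12 + G² (x(G, X) = G*G + 12 = G² + 12 = 12 + G²)
V = 294 (V = 14*21 = 294)
V + ((5925 + 9890) + x(E(2), -92)) = 294 + ((5925 + 9890) + (12 + (-10)²)) = 294 + (15815 + (12 + 100)) = 294 + (15815 + 112) = 294 + 15927 = 16221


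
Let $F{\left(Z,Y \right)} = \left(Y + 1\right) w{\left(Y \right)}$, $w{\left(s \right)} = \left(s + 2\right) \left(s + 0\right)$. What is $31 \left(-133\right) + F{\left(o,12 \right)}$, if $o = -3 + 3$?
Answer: $-1939$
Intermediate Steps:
$w{\left(s \right)} = s \left(2 + s\right)$ ($w{\left(s \right)} = \left(2 + s\right) s = s \left(2 + s\right)$)
$o = 0$
$F{\left(Z,Y \right)} = Y \left(1 + Y\right) \left(2 + Y\right)$ ($F{\left(Z,Y \right)} = \left(Y + 1\right) Y \left(2 + Y\right) = \left(1 + Y\right) Y \left(2 + Y\right) = Y \left(1 + Y\right) \left(2 + Y\right)$)
$31 \left(-133\right) + F{\left(o,12 \right)} = 31 \left(-133\right) + 12 \left(1 + 12\right) \left(2 + 12\right) = -4123 + 12 \cdot 13 \cdot 14 = -4123 + 2184 = -1939$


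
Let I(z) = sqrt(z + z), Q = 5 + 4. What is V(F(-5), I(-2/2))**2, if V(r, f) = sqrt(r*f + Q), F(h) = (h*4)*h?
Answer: 9 + 100*I*sqrt(2) ≈ 9.0 + 141.42*I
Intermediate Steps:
Q = 9
I(z) = sqrt(2)*sqrt(z) (I(z) = sqrt(2*z) = sqrt(2)*sqrt(z))
F(h) = 4*h**2 (F(h) = (4*h)*h = 4*h**2)
V(r, f) = sqrt(9 + f*r) (V(r, f) = sqrt(r*f + 9) = sqrt(f*r + 9) = sqrt(9 + f*r))
V(F(-5), I(-2/2))**2 = (sqrt(9 + (sqrt(2)*sqrt(-2/2))*(4*(-5)**2)))**2 = (sqrt(9 + (sqrt(2)*sqrt(-2*1/2))*(4*25)))**2 = (sqrt(9 + (sqrt(2)*sqrt(-1))*100))**2 = (sqrt(9 + (sqrt(2)*I)*100))**2 = (sqrt(9 + (I*sqrt(2))*100))**2 = (sqrt(9 + 100*I*sqrt(2)))**2 = 9 + 100*I*sqrt(2)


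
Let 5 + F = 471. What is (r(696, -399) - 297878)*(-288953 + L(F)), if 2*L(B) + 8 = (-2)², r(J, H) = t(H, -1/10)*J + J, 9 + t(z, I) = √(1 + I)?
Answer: 87682238930 - 60333804*√10 ≈ 8.7491e+10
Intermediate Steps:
F = 466 (F = -5 + 471 = 466)
t(z, I) = -9 + √(1 + I)
r(J, H) = J + J*(-9 + 3*√10/10) (r(J, H) = (-9 + √(1 - 1/10))*J + J = (-9 + √(1 - 1*⅒))*J + J = (-9 + √(1 - ⅒))*J + J = (-9 + √(9/10))*J + J = (-9 + 3*√10/10)*J + J = J*(-9 + 3*√10/10) + J = J + J*(-9 + 3*√10/10))
L(B) = -2 (L(B) = -4 + (½)*(-2)² = -4 + (½)*4 = -4 + 2 = -2)
(r(696, -399) - 297878)*(-288953 + L(F)) = ((⅒)*696*(-80 + 3*√10) - 297878)*(-288953 - 2) = ((-5568 + 1044*√10/5) - 297878)*(-288955) = (-303446 + 1044*√10/5)*(-288955) = 87682238930 - 60333804*√10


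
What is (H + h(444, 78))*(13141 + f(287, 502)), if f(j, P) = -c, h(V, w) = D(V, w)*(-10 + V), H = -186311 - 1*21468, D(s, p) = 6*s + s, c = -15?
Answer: 15012219508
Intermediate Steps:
D(s, p) = 7*s
H = -207779 (H = -186311 - 21468 = -207779)
h(V, w) = 7*V*(-10 + V) (h(V, w) = (7*V)*(-10 + V) = 7*V*(-10 + V))
f(j, P) = 15 (f(j, P) = -1*(-15) = 15)
(H + h(444, 78))*(13141 + f(287, 502)) = (-207779 + 7*444*(-10 + 444))*(13141 + 15) = (-207779 + 7*444*434)*13156 = (-207779 + 1348872)*13156 = 1141093*13156 = 15012219508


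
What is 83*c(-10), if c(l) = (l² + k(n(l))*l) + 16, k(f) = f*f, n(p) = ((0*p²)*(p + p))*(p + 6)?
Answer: 9628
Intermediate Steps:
n(p) = 0 (n(p) = (0*(2*p))*(6 + p) = 0*(6 + p) = 0)
k(f) = f²
c(l) = 16 + l² (c(l) = (l² + 0²*l) + 16 = (l² + 0*l) + 16 = (l² + 0) + 16 = l² + 16 = 16 + l²)
83*c(-10) = 83*(16 + (-10)²) = 83*(16 + 100) = 83*116 = 9628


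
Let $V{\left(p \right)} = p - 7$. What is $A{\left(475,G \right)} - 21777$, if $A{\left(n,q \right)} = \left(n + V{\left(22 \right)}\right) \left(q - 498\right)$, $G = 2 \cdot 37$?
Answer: $-229537$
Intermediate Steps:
$V{\left(p \right)} = -7 + p$
$G = 74$
$A{\left(n,q \right)} = \left(-498 + q\right) \left(15 + n\right)$ ($A{\left(n,q \right)} = \left(n + \left(-7 + 22\right)\right) \left(q - 498\right) = \left(n + 15\right) \left(-498 + q\right) = \left(15 + n\right) \left(-498 + q\right) = \left(-498 + q\right) \left(15 + n\right)$)
$A{\left(475,G \right)} - 21777 = \left(-7470 - 236550 + 15 \cdot 74 + 475 \cdot 74\right) - 21777 = \left(-7470 - 236550 + 1110 + 35150\right) - 21777 = -207760 - 21777 = -229537$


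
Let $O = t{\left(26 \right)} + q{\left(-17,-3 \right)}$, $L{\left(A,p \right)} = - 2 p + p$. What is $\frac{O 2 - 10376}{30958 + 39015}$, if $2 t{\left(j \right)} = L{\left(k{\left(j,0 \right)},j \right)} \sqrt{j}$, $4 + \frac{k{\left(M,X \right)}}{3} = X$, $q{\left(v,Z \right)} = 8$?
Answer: $- \frac{10360}{69973} - \frac{26 \sqrt{26}}{69973} \approx -0.14995$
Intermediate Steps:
$k{\left(M,X \right)} = -12 + 3 X$
$L{\left(A,p \right)} = - p$
$t{\left(j \right)} = - \frac{j^{\frac{3}{2}}}{2}$ ($t{\left(j \right)} = \frac{- j \sqrt{j}}{2} = \frac{\left(-1\right) j^{\frac{3}{2}}}{2} = - \frac{j^{\frac{3}{2}}}{2}$)
$O = 8 - 13 \sqrt{26}$ ($O = - \frac{26^{\frac{3}{2}}}{2} + 8 = - \frac{26 \sqrt{26}}{2} + 8 = - 13 \sqrt{26} + 8 = 8 - 13 \sqrt{26} \approx -58.287$)
$\frac{O 2 - 10376}{30958 + 39015} = \frac{\left(8 - 13 \sqrt{26}\right) 2 - 10376}{30958 + 39015} = \frac{\left(16 - 26 \sqrt{26}\right) - 10376}{69973} = \left(-10360 - 26 \sqrt{26}\right) \frac{1}{69973} = - \frac{10360}{69973} - \frac{26 \sqrt{26}}{69973}$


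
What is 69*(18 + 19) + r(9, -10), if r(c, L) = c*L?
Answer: 2463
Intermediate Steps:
r(c, L) = L*c
69*(18 + 19) + r(9, -10) = 69*(18 + 19) - 10*9 = 69*37 - 90 = 2553 - 90 = 2463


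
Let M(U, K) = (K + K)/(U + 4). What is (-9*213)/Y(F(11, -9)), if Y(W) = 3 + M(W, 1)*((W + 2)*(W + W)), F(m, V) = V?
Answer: 3195/79 ≈ 40.443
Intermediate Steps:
M(U, K) = 2*K/(4 + U) (M(U, K) = (2*K)/(4 + U) = 2*K/(4 + U))
Y(W) = 3 + 4*W*(2 + W)/(4 + W) (Y(W) = 3 + (2*1/(4 + W))*((W + 2)*(W + W)) = 3 + (2/(4 + W))*((2 + W)*(2*W)) = 3 + (2/(4 + W))*(2*W*(2 + W)) = 3 + 4*W*(2 + W)/(4 + W))
(-9*213)/Y(F(11, -9)) = (-9*213)/(((12 + 4*(-9)² + 11*(-9))/(4 - 9))) = -1917*(-5/(12 + 4*81 - 99)) = -1917*(-5/(12 + 324 - 99)) = -1917/((-⅕*237)) = -1917/(-237/5) = -1917*(-5/237) = 3195/79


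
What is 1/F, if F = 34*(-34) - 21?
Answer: -1/1177 ≈ -0.00084962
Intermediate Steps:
F = -1177 (F = -1156 - 21 = -1177)
1/F = 1/(-1177) = -1/1177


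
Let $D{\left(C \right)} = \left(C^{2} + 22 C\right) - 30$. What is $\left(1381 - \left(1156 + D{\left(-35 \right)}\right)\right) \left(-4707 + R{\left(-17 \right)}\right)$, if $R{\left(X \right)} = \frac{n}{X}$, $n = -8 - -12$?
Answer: $\frac{16004600}{17} \approx 9.4145 \cdot 10^{5}$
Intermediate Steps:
$n = 4$ ($n = -8 + 12 = 4$)
$D{\left(C \right)} = -30 + C^{2} + 22 C$
$R{\left(X \right)} = \frac{4}{X}$
$\left(1381 - \left(1156 + D{\left(-35 \right)}\right)\right) \left(-4707 + R{\left(-17 \right)}\right) = \left(1381 + \left(\left(406 - \left(-30 + \left(-35\right)^{2} + 22 \left(-35\right)\right)\right) - 1562\right)\right) \left(-4707 + \frac{4}{-17}\right) = \left(1381 + \left(\left(406 - \left(-30 + 1225 - 770\right)\right) - 1562\right)\right) \left(-4707 + 4 \left(- \frac{1}{17}\right)\right) = \left(1381 + \left(\left(406 - 425\right) - 1562\right)\right) \left(-4707 - \frac{4}{17}\right) = \left(1381 + \left(\left(406 - 425\right) - 1562\right)\right) \left(- \frac{80023}{17}\right) = \left(1381 - 1581\right) \left(- \frac{80023}{17}\right) = \left(-200\right) \left(- \frac{80023}{17}\right) = \frac{16004600}{17}$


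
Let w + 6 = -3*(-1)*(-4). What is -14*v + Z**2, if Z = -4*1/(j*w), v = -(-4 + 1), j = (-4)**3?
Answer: -3483647/82944 ≈ -42.000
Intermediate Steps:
j = -64
w = -18 (w = -6 - 3*(-1)*(-4) = -6 + 3*(-4) = -6 - 12 = -18)
v = 3 (v = -1*(-3) = 3)
Z = -1/288 (Z = -4/((-18*(-64))) = -4/1152 = -4*1/1152 = -1/288 ≈ -0.0034722)
-14*v + Z**2 = -14*3 + (-1/288)**2 = -42 + 1/82944 = -3483647/82944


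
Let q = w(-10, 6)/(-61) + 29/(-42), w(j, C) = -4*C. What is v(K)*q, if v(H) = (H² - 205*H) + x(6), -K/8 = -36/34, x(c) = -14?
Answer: 184599575/370209 ≈ 498.64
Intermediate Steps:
K = 144/17 (K = -(-288)/34 = -8*(-18/17) = 144/17 ≈ 8.4706)
q = -761/2562 (q = -4*6/(-61) + 29/(-42) = -24*(-1/61) + 29*(-1/42) = 24/61 - 29/42 = -761/2562 ≈ -0.29703)
v(H) = -14 + H² - 205*H (v(H) = (H² - 205*H) - 14 = -14 + H² - 205*H)
v(K)*q = (-14 + (144/17)² - 205*144/17)*(-761/2562) = (-14 + 20736/289 - 29520/17)*(-761/2562) = -485150/289*(-761/2562) = 184599575/370209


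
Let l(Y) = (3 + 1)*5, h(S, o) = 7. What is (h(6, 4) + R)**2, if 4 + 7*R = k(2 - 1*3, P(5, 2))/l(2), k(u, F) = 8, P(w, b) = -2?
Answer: 51529/1225 ≈ 42.065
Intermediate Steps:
l(Y) = 20 (l(Y) = 4*5 = 20)
R = -18/35 (R = -4/7 + (8/20)/7 = -4/7 + (8*(1/20))/7 = -4/7 + (1/7)*(2/5) = -4/7 + 2/35 = -18/35 ≈ -0.51429)
(h(6, 4) + R)**2 = (7 - 18/35)**2 = (227/35)**2 = 51529/1225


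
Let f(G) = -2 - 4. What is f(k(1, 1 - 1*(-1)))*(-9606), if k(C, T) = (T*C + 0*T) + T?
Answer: 57636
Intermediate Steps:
k(C, T) = T + C*T (k(C, T) = (C*T + 0) + T = C*T + T = T + C*T)
f(G) = -6
f(k(1, 1 - 1*(-1)))*(-9606) = -6*(-9606) = 57636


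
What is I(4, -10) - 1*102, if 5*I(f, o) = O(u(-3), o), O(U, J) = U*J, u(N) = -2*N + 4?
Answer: -122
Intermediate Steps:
u(N) = 4 - 2*N
O(U, J) = J*U
I(f, o) = 2*o (I(f, o) = (o*(4 - 2*(-3)))/5 = (o*(4 + 6))/5 = (o*10)/5 = (10*o)/5 = 2*o)
I(4, -10) - 1*102 = 2*(-10) - 1*102 = -20 - 102 = -122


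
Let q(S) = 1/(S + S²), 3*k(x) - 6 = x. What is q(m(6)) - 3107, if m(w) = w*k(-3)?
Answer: -130493/42 ≈ -3107.0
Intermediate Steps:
k(x) = 2 + x/3
m(w) = w (m(w) = w*(2 + (⅓)*(-3)) = w*(2 - 1) = w*1 = w)
q(m(6)) - 3107 = 1/(6*(1 + 6)) - 3107 = (⅙)/7 - 3107 = (⅙)*(⅐) - 3107 = 1/42 - 3107 = -130493/42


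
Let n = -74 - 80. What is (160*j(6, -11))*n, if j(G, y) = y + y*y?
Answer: -2710400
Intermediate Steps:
j(G, y) = y + y²
n = -154
(160*j(6, -11))*n = (160*(-11*(1 - 11)))*(-154) = (160*(-11*(-10)))*(-154) = (160*110)*(-154) = 17600*(-154) = -2710400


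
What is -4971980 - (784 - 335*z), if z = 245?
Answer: -4890689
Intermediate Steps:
-4971980 - (784 - 335*z) = -4971980 - (784 - 335*245) = -4971980 - (784 - 82075) = -4971980 - 1*(-81291) = -4971980 + 81291 = -4890689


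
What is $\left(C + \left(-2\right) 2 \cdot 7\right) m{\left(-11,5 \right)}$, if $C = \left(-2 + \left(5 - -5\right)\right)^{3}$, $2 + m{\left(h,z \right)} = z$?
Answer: $1452$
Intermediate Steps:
$m{\left(h,z \right)} = -2 + z$
$C = 512$ ($C = \left(-2 + \left(5 + 5\right)\right)^{3} = \left(-2 + 10\right)^{3} = 8^{3} = 512$)
$\left(C + \left(-2\right) 2 \cdot 7\right) m{\left(-11,5 \right)} = \left(512 + \left(-2\right) 2 \cdot 7\right) \left(-2 + 5\right) = \left(512 - 28\right) 3 = 484 \cdot 3 = 1452$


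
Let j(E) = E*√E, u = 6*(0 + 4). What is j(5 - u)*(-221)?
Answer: 4199*I*√19 ≈ 18303.0*I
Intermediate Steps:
u = 24 (u = 6*4 = 24)
j(E) = E^(3/2)
j(5 - u)*(-221) = (5 - 1*24)^(3/2)*(-221) = (5 - 24)^(3/2)*(-221) = (-19)^(3/2)*(-221) = -19*I*√19*(-221) = 4199*I*√19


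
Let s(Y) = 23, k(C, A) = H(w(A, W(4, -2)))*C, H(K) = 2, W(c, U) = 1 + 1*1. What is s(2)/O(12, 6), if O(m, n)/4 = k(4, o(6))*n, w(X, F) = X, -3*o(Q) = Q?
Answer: 23/192 ≈ 0.11979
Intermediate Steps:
W(c, U) = 2 (W(c, U) = 1 + 1 = 2)
o(Q) = -Q/3
k(C, A) = 2*C
O(m, n) = 32*n (O(m, n) = 4*((2*4)*n) = 4*(8*n) = 32*n)
s(2)/O(12, 6) = 23/((32*6)) = 23/192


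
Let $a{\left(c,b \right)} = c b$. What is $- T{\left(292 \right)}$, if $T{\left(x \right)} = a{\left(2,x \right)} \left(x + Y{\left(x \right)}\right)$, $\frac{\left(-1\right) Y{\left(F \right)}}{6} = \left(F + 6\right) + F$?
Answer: $1896832$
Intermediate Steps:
$a{\left(c,b \right)} = b c$
$Y{\left(F \right)} = -36 - 12 F$ ($Y{\left(F \right)} = - 6 \left(\left(F + 6\right) + F\right) = - 6 \left(\left(6 + F\right) + F\right) = - 6 \left(6 + 2 F\right) = -36 - 12 F$)
$T{\left(x \right)} = 2 x \left(-36 - 11 x\right)$ ($T{\left(x \right)} = x 2 \left(x - \left(36 + 12 x\right)\right) = 2 x \left(-36 - 11 x\right)$)
$- T{\left(292 \right)} = - \left(-2\right) 292 \left(36 + 11 \cdot 292\right) = - \left(-2\right) 292 \left(36 + 3212\right) = - \left(-2\right) 292 \cdot 3248 = \left(-1\right) \left(-1896832\right) = 1896832$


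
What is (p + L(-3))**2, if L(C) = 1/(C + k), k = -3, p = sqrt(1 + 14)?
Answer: 541/36 - sqrt(15)/3 ≈ 13.737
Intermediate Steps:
p = sqrt(15) ≈ 3.8730
L(C) = 1/(-3 + C) (L(C) = 1/(C - 3) = 1/(-3 + C))
(p + L(-3))**2 = (sqrt(15) + 1/(-3 - 3))**2 = (sqrt(15) + 1/(-6))**2 = (sqrt(15) - 1/6)**2 = (-1/6 + sqrt(15))**2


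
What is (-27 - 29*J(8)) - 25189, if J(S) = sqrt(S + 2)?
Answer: -25216 - 29*sqrt(10) ≈ -25308.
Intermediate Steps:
J(S) = sqrt(2 + S)
(-27 - 29*J(8)) - 25189 = (-27 - 29*sqrt(2 + 8)) - 25189 = (-27 - 29*sqrt(10)) - 25189 = -25216 - 29*sqrt(10)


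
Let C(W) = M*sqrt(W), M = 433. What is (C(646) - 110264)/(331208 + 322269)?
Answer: -10024/59407 + 433*sqrt(646)/653477 ≈ -0.15189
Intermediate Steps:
C(W) = 433*sqrt(W)
(C(646) - 110264)/(331208 + 322269) = (433*sqrt(646) - 110264)/(331208 + 322269) = (-110264 + 433*sqrt(646))/653477 = (-110264 + 433*sqrt(646))*(1/653477) = -10024/59407 + 433*sqrt(646)/653477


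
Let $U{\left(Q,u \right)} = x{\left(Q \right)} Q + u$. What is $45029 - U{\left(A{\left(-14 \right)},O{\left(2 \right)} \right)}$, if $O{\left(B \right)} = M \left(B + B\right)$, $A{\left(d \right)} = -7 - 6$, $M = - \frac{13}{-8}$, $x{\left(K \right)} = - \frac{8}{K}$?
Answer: $\frac{90061}{2} \approx 45031.0$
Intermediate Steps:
$M = \frac{13}{8}$ ($M = \left(-13\right) \left(- \frac{1}{8}\right) = \frac{13}{8} \approx 1.625$)
$A{\left(d \right)} = -13$
$O{\left(B \right)} = \frac{13 B}{4}$ ($O{\left(B \right)} = \frac{13 \left(B + B\right)}{8} = \frac{13 \cdot 2 B}{8} = \frac{13 B}{4}$)
$U{\left(Q,u \right)} = -8 + u$ ($U{\left(Q,u \right)} = - \frac{8}{Q} Q + u = -8 + u$)
$45029 - U{\left(A{\left(-14 \right)},O{\left(2 \right)} \right)} = 45029 - \left(-8 + \frac{13}{4} \cdot 2\right) = 45029 - \left(-8 + \frac{13}{2}\right) = 45029 - - \frac{3}{2} = 45029 + \frac{3}{2} = \frac{90061}{2}$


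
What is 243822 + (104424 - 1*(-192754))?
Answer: 541000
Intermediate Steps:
243822 + (104424 - 1*(-192754)) = 243822 + (104424 + 192754) = 243822 + 297178 = 541000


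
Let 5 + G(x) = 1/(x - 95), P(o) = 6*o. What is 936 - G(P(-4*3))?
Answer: 157148/167 ≈ 941.01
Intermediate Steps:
G(x) = -5 + 1/(-95 + x) (G(x) = -5 + 1/(x - 95) = -5 + 1/(-95 + x))
936 - G(P(-4*3)) = 936 - (476 - 30*(-4*3))/(-95 + 6*(-4*3)) = 936 - (476 - 30*(-12))/(-95 + 6*(-12)) = 936 - (476 - 5*(-72))/(-95 - 72) = 936 - (476 + 360)/(-167) = 936 - (-1)*836/167 = 936 - 1*(-836/167) = 936 + 836/167 = 157148/167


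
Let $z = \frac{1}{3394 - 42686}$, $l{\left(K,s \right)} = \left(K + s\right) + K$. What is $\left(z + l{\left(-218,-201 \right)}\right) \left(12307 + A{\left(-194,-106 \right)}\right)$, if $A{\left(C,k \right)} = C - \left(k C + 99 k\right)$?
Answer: $- \frac{51134257215}{39292} \approx -1.3014 \cdot 10^{6}$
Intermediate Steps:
$l{\left(K,s \right)} = s + 2 K$
$A{\left(C,k \right)} = C - 99 k - C k$ ($A{\left(C,k \right)} = C - \left(C k + 99 k\right) = C - \left(99 k + C k\right) = C - 99 k - C k$)
$z = - \frac{1}{39292}$ ($z = \frac{1}{-39292} = - \frac{1}{39292} \approx -2.545 \cdot 10^{-5}$)
$\left(z + l{\left(-218,-201 \right)}\right) \left(12307 + A{\left(-194,-106 \right)}\right) = \left(- \frac{1}{39292} + \left(-201 + 2 \left(-218\right)\right)\right) \left(12307 - \left(-10300 + 20564\right)\right) = \left(- \frac{1}{39292} - 637\right) \left(12307 - 10264\right) = \left(- \frac{25029005}{39292}\right) 2043 = - \frac{51134257215}{39292}$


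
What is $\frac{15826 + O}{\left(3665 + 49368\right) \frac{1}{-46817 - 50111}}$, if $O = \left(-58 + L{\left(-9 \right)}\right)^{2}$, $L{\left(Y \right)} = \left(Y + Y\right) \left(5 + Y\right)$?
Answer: $- \frac{1552980416}{53033} \approx -29283.0$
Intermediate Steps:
$L{\left(Y \right)} = 2 Y \left(5 + Y\right)$
$O = 196$ ($O = \left(-58 + 2 \left(-9\right) \left(5 - 9\right)\right)^{2} = \left(-58 + 2 \left(-9\right) \left(-4\right)\right)^{2} = \left(-58 + 72\right)^{2} = 14^{2} = 196$)
$\frac{15826 + O}{\left(3665 + 49368\right) \frac{1}{-46817 - 50111}} = \frac{15826 + 196}{\left(3665 + 49368\right) \frac{1}{-46817 - 50111}} = \frac{16022}{53033 \frac{1}{-96928}} = \frac{16022}{53033 \left(- \frac{1}{96928}\right)} = \frac{16022}{- \frac{53033}{96928}} = 16022 \left(- \frac{96928}{53033}\right) = - \frac{1552980416}{53033}$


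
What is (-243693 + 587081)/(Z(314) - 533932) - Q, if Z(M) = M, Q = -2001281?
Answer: 533959610635/266809 ≈ 2.0013e+6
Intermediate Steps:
(-243693 + 587081)/(Z(314) - 533932) - Q = (-243693 + 587081)/(314 - 533932) - 1*(-2001281) = 343388/(-533618) + 2001281 = 343388*(-1/533618) + 2001281 = -171694/266809 + 2001281 = 533959610635/266809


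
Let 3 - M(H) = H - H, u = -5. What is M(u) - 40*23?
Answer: -917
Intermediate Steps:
M(H) = 3 (M(H) = 3 - (H - H) = 3 - 1*0 = 3 + 0 = 3)
M(u) - 40*23 = 3 - 40*23 = 3 - 920 = -917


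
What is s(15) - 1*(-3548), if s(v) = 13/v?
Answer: 53233/15 ≈ 3548.9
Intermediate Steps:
s(15) - 1*(-3548) = 13/15 - 1*(-3548) = 13*(1/15) + 3548 = 13/15 + 3548 = 53233/15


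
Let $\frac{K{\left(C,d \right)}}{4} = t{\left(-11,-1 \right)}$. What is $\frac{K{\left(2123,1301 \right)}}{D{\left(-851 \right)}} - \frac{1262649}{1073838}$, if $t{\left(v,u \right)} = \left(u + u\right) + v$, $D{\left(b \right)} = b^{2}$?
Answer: $- \frac{304822502675}{259224851146} \approx -1.1759$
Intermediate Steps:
$t{\left(v,u \right)} = v + 2 u$ ($t{\left(v,u \right)} = 2 u + v = v + 2 u$)
$K{\left(C,d \right)} = -52$ ($K{\left(C,d \right)} = 4 \left(-11 + 2 \left(-1\right)\right) = 4 \left(-11 - 2\right) = 4 \left(-13\right) = -52$)
$\frac{K{\left(2123,1301 \right)}}{D{\left(-851 \right)}} - \frac{1262649}{1073838} = - \frac{52}{\left(-851\right)^{2}} - \frac{1262649}{1073838} = - \frac{52}{724201} - \frac{420883}{357946} = - \frac{304822502675}{259224851146}$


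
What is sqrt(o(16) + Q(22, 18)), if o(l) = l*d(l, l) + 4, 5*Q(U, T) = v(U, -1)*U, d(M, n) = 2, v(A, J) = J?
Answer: sqrt(790)/5 ≈ 5.6214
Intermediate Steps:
Q(U, T) = -U/5 (Q(U, T) = (-U)/5 = -U/5)
o(l) = 4 + 2*l (o(l) = l*2 + 4 = 2*l + 4 = 4 + 2*l)
sqrt(o(16) + Q(22, 18)) = sqrt((4 + 2*16) - 1/5*22) = sqrt((4 + 32) - 22/5) = sqrt(36 - 22/5) = sqrt(158/5) = sqrt(790)/5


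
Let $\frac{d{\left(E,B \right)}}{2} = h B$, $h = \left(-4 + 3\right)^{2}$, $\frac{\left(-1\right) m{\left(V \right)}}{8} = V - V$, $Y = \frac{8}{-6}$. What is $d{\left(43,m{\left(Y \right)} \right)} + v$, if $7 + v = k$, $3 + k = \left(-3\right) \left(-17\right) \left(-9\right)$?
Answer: $-469$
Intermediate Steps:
$Y = - \frac{4}{3}$ ($Y = 8 \left(- \frac{1}{6}\right) = - \frac{4}{3} \approx -1.3333$)
$m{\left(V \right)} = 0$ ($m{\left(V \right)} = - 8 \left(V - V\right) = \left(-8\right) 0 = 0$)
$k = -462$ ($k = -3 + \left(-3\right) \left(-17\right) \left(-9\right) = -3 + 51 \left(-9\right) = -3 - 459 = -462$)
$v = -469$ ($v = -7 - 462 = -469$)
$h = 1$ ($h = \left(-1\right)^{2} = 1$)
$d{\left(E,B \right)} = 2 B$ ($d{\left(E,B \right)} = 2 \cdot 1 B = 2 B$)
$d{\left(43,m{\left(Y \right)} \right)} + v = 2 \cdot 0 - 469 = 0 - 469 = -469$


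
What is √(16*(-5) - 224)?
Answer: 4*I*√19 ≈ 17.436*I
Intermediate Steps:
√(16*(-5) - 224) = √(-80 - 224) = √(-304) = 4*I*√19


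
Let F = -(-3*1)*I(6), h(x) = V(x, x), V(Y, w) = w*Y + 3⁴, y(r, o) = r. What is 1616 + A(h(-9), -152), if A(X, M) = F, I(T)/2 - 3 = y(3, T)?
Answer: 1652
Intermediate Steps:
I(T) = 12 (I(T) = 6 + 2*3 = 6 + 6 = 12)
V(Y, w) = 81 + Y*w (V(Y, w) = Y*w + 81 = 81 + Y*w)
h(x) = 81 + x² (h(x) = 81 + x*x = 81 + x²)
F = 36 (F = -(-3*1)*12 = -(-3)*12 = -1*(-36) = 36)
A(X, M) = 36
1616 + A(h(-9), -152) = 1616 + 36 = 1652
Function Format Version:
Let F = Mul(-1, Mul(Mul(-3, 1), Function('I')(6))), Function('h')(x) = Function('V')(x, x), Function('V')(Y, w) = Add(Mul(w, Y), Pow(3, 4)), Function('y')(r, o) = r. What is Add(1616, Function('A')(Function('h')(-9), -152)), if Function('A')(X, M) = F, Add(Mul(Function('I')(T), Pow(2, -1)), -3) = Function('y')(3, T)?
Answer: 1652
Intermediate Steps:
Function('I')(T) = 12 (Function('I')(T) = Add(6, Mul(2, 3)) = Add(6, 6) = 12)
Function('V')(Y, w) = Add(81, Mul(Y, w)) (Function('V')(Y, w) = Add(Mul(Y, w), 81) = Add(81, Mul(Y, w)))
Function('h')(x) = Add(81, Pow(x, 2)) (Function('h')(x) = Add(81, Mul(x, x)) = Add(81, Pow(x, 2)))
F = 36 (F = Mul(-1, Mul(Mul(-3, 1), 12)) = Mul(-1, Mul(-3, 12)) = Mul(-1, -36) = 36)
Function('A')(X, M) = 36
Add(1616, Function('A')(Function('h')(-9), -152)) = Add(1616, 36) = 1652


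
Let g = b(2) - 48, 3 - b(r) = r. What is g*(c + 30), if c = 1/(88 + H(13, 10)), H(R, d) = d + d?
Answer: -152327/108 ≈ -1410.4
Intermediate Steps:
b(r) = 3 - r
H(R, d) = 2*d
c = 1/108 (c = 1/(88 + 2*10) = 1/(88 + 20) = 1/108 ≈ 0.0092593)
g = -47 (g = (3 - 1*2) - 48 = (3 - 2) - 48 = 1 - 48 = -47)
g*(c + 30) = -47*(1/108 + 30) = -47*3241/108 = -152327/108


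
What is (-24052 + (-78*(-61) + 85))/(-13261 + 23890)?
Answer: -6403/3543 ≈ -1.8072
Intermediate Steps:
(-24052 + (-78*(-61) + 85))/(-13261 + 23890) = (-24052 + (4758 + 85))/10629 = (-24052 + 4843)*(1/10629) = -19209*1/10629 = -6403/3543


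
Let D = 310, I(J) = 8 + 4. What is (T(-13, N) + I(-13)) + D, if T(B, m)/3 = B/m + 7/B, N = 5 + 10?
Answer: 20656/65 ≈ 317.78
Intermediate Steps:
N = 15
I(J) = 12
T(B, m) = 21/B + 3*B/m (T(B, m) = 3*(B/m + 7/B) = 3*(7/B + B/m) = 21/B + 3*B/m)
(T(-13, N) + I(-13)) + D = ((21/(-13) + 3*(-13)/15) + 12) + 310 = ((21*(-1/13) + 3*(-13)*(1/15)) + 12) + 310 = ((-21/13 - 13/5) + 12) + 310 = (-274/65 + 12) + 310 = 506/65 + 310 = 20656/65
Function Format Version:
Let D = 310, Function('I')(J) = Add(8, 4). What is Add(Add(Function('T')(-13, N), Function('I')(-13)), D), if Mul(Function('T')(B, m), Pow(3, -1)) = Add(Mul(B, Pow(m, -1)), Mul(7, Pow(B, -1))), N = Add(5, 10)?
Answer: Rational(20656, 65) ≈ 317.78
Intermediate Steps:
N = 15
Function('I')(J) = 12
Function('T')(B, m) = Add(Mul(21, Pow(B, -1)), Mul(3, B, Pow(m, -1))) (Function('T')(B, m) = Mul(3, Add(Mul(B, Pow(m, -1)), Mul(7, Pow(B, -1)))) = Mul(3, Add(Mul(7, Pow(B, -1)), Mul(B, Pow(m, -1)))) = Add(Mul(21, Pow(B, -1)), Mul(3, B, Pow(m, -1))))
Add(Add(Function('T')(-13, N), Function('I')(-13)), D) = Add(Add(Add(Mul(21, Pow(-13, -1)), Mul(3, -13, Pow(15, -1))), 12), 310) = Add(Add(Add(Mul(21, Rational(-1, 13)), Mul(3, -13, Rational(1, 15))), 12), 310) = Add(Add(Add(Rational(-21, 13), Rational(-13, 5)), 12), 310) = Add(Add(Rational(-274, 65), 12), 310) = Add(Rational(506, 65), 310) = Rational(20656, 65)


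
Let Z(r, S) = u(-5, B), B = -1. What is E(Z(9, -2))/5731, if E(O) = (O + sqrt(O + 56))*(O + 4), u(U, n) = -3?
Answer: -3/5731 + sqrt(53)/5731 ≈ 0.00074684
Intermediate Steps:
Z(r, S) = -3
E(O) = (4 + O)*(O + sqrt(56 + O)) (E(O) = (O + sqrt(56 + O))*(4 + O) = (4 + O)*(O + sqrt(56 + O)))
E(Z(9, -2))/5731 = ((-3)**2 + 4*(-3) + 4*sqrt(56 - 3) - 3*sqrt(56 - 3))/5731 = (9 - 12 + 4*sqrt(53) - 3*sqrt(53))*(1/5731) = (-3 + sqrt(53))*(1/5731) = -3/5731 + sqrt(53)/5731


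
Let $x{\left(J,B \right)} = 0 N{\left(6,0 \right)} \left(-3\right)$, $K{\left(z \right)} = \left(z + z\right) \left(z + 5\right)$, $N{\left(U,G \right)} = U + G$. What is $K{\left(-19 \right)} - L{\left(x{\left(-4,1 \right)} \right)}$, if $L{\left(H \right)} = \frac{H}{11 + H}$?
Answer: $532$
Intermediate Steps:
$N{\left(U,G \right)} = G + U$
$K{\left(z \right)} = 2 z \left(5 + z\right)$
$x{\left(J,B \right)} = 0$ ($x{\left(J,B \right)} = 0 \left(0 + 6\right) \left(-3\right) = 0 \cdot 6 \left(-3\right) = 0 \left(-3\right) = 0$)
$K{\left(-19 \right)} - L{\left(x{\left(-4,1 \right)} \right)} = 2 \left(-19\right) \left(5 - 19\right) - \frac{0}{11 + 0} = 2 \left(-19\right) \left(-14\right) - \frac{0}{11} = 532 - 0 \cdot \frac{1}{11} = 532 - 0 = 532 + 0 = 532$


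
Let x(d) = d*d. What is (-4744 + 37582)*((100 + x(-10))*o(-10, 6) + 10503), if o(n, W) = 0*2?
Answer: 344897514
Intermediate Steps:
o(n, W) = 0
x(d) = d**2
(-4744 + 37582)*((100 + x(-10))*o(-10, 6) + 10503) = (-4744 + 37582)*((100 + (-10)**2)*0 + 10503) = 32838*((100 + 100)*0 + 10503) = 32838*(200*0 + 10503) = 32838*(0 + 10503) = 32838*10503 = 344897514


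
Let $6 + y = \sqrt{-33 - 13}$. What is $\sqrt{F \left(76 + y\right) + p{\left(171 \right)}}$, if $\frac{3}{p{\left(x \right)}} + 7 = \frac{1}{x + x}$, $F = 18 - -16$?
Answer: $\frac{\sqrt{13626493402 + 194699266 i \sqrt{46}}}{2393} \approx 48.838 + 2.3609 i$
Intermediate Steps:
$F = 34$ ($F = 18 + 16 = 34$)
$y = -6 + i \sqrt{46}$ ($y = -6 + \sqrt{-33 - 13} = -6 + \sqrt{-46} = -6 + i \sqrt{46} \approx -6.0 + 6.7823 i$)
$p{\left(x \right)} = \frac{3}{-7 + \frac{1}{2 x}}$ ($p{\left(x \right)} = \frac{3}{-7 + \frac{1}{x + x}} = \frac{3}{-7 + \frac{1}{2 x}}$)
$\sqrt{F \left(76 + y\right) + p{\left(171 \right)}} = \sqrt{34 \left(76 - \left(6 - i \sqrt{46}\right)\right) - \frac{1026}{-1 + 14 \cdot 171}} = \sqrt{34 \left(70 + i \sqrt{46}\right) - \frac{1026}{-1 + 2394}} = \sqrt{\left(2380 + 34 i \sqrt{46}\right) - \frac{1026}{2393}} = \sqrt{\frac{5694314}{2393} + 34 i \sqrt{46}}$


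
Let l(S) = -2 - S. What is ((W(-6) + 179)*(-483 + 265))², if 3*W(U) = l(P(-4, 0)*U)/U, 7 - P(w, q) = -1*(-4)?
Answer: 122118098116/81 ≈ 1.5076e+9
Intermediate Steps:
P(w, q) = 3 (P(w, q) = 7 - (-1)*(-4) = 7 - 1*4 = 7 - 4 = 3)
W(U) = (-2 - 3*U)/(3*U) (W(U) = ((-2 - 3*U)/U)/3 = (-2 - 3*U)/(3*U))
((W(-6) + 179)*(-483 + 265))² = (((-⅔ - 1*(-6))/(-6) + 179)*(-483 + 265))² = ((-(-⅔ + 6)/6 + 179)*(-218))² = ((-⅙*16/3 + 179)*(-218))² = ((-8/9 + 179)*(-218))² = ((1603/9)*(-218))² = (-349454/9)² = 122118098116/81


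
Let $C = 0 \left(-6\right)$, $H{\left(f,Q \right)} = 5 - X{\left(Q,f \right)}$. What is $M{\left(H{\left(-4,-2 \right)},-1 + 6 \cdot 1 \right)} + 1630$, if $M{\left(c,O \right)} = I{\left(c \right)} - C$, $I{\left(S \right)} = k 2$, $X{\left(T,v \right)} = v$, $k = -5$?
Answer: $1620$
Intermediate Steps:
$H{\left(f,Q \right)} = 5 - f$
$I{\left(S \right)} = -10$ ($I{\left(S \right)} = \left(-5\right) 2 = -10$)
$C = 0$
$M{\left(c,O \right)} = -10$ ($M{\left(c,O \right)} = -10 - 0 = -10 + 0 = -10$)
$M{\left(H{\left(-4,-2 \right)},-1 + 6 \cdot 1 \right)} + 1630 = -10 + 1630 = 1620$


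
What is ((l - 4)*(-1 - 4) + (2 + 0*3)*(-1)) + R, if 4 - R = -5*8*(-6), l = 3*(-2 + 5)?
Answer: -263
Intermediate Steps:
l = 9 (l = 3*3 = 9)
R = -236 (R = 4 - (-5*8)*(-6) = 4 - (-40)*(-6) = 4 - 1*240 = 4 - 240 = -236)
((l - 4)*(-1 - 4) + (2 + 0*3)*(-1)) + R = ((9 - 4)*(-1 - 4) + (2 + 0*3)*(-1)) - 236 = (5*(-5) + (2 + 0)*(-1)) - 236 = (-25 + 2*(-1)) - 236 = (-25 - 2) - 236 = -27 - 236 = -263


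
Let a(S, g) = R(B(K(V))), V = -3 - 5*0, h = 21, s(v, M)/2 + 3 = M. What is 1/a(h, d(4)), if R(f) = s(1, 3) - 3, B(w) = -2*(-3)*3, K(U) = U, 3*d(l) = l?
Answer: -1/3 ≈ -0.33333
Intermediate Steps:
s(v, M) = -6 + 2*M
d(l) = l/3
V = -3 (V = -3 + 0 = -3)
B(w) = 18 (B(w) = 6*3 = 18)
R(f) = -3 (R(f) = (-6 + 2*3) - 3 = (-6 + 6) - 3 = 0 - 3 = -3)
a(S, g) = -3
1/a(h, d(4)) = 1/(-3) = -1/3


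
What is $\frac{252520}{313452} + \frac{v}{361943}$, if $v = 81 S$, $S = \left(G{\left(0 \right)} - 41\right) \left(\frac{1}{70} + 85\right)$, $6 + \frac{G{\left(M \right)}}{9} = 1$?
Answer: $- \frac{824524840229}{992702875815} \approx -0.83059$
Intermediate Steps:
$G{\left(M \right)} = -45$ ($G{\left(M \right)} = -54 + 9 \cdot 1 = -54 + 9 = -45$)
$S = - \frac{255893}{35}$ ($S = \left(-45 - 41\right) \left(\frac{1}{70} + 85\right) = - 86 \left(\frac{1}{70} + 85\right) = \left(-86\right) \frac{5951}{70} = - \frac{255893}{35} \approx -7311.2$)
$v = - \frac{20727333}{35}$ ($v = 81 \left(- \frac{255893}{35}\right) = - \frac{20727333}{35} \approx -5.9221 \cdot 10^{5}$)
$\frac{252520}{313452} + \frac{v}{361943} = \frac{252520}{313452} - \frac{20727333}{35 \cdot 361943} = 252520 \cdot \frac{1}{313452} - \frac{20727333}{12668005} = \frac{63130}{78363} - \frac{20727333}{12668005} = - \frac{824524840229}{992702875815}$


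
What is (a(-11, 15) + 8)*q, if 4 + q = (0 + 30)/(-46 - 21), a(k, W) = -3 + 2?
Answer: -2086/67 ≈ -31.134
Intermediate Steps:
a(k, W) = -1
q = -298/67 (q = -4 + (0 + 30)/(-46 - 21) = -4 + 30/(-67) = -4 + 30*(-1/67) = -4 - 30/67 = -298/67 ≈ -4.4478)
(a(-11, 15) + 8)*q = (-1 + 8)*(-298/67) = 7*(-298/67) = -2086/67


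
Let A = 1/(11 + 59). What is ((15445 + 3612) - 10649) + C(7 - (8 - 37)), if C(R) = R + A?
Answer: 591081/70 ≈ 8444.0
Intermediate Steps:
A = 1/70 ≈ 0.014286
C(R) = 1/70 + R (C(R) = R + 1/70 = 1/70 + R)
((15445 + 3612) - 10649) + C(7 - (8 - 37)) = ((15445 + 3612) - 10649) + (1/70 + (7 - (8 - 37))) = (19057 - 10649) + (1/70 + (7 - 1*(-29))) = 8408 + (1/70 + (7 + 29)) = 8408 + (1/70 + 36) = 8408 + 2521/70 = 591081/70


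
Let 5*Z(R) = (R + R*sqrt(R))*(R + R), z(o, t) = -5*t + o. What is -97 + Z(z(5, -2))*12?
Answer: 983 + 1080*sqrt(15) ≈ 5165.8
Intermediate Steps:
z(o, t) = o - 5*t
Z(R) = 2*R*(R + R**(3/2))/5 (Z(R) = ((R + R*sqrt(R))*(R + R))/5 = ((R + R**(3/2))*(2*R))/5 = (2*R*(R + R**(3/2)))/5 = 2*R*(R + R**(3/2))/5)
-97 + Z(z(5, -2))*12 = -97 + (2*(5 - 5*(-2))**2/5 + 2*(5 - 5*(-2))**(5/2)/5)*12 = -97 + (2*(5 + 10)**2/5 + 2*(5 + 10)**(5/2)/5)*12 = -97 + ((2/5)*15**2 + 2*15**(5/2)/5)*12 = -97 + ((2/5)*225 + 2*(225*sqrt(15))/5)*12 = -97 + (90 + 90*sqrt(15))*12 = -97 + (1080 + 1080*sqrt(15)) = 983 + 1080*sqrt(15)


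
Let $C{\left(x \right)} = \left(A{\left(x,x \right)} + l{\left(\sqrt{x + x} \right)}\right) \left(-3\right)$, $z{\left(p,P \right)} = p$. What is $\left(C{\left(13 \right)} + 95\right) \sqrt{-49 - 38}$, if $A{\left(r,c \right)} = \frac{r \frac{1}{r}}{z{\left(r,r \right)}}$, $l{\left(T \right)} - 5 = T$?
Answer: $\frac{i \sqrt{87} \left(1037 - 39 \sqrt{26}\right)}{13} \approx 601.36 i$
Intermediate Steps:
$l{\left(T \right)} = 5 + T$
$A{\left(r,c \right)} = \frac{1}{r}$ ($A{\left(r,c \right)} = \frac{r \frac{1}{r}}{r} = 1 \frac{1}{r} = \frac{1}{r}$)
$C{\left(x \right)} = -15 - \frac{3}{x} - 3 \sqrt{2} \sqrt{x}$ ($C{\left(x \right)} = \left(\frac{1}{x} + \left(5 + \sqrt{x + x}\right)\right) \left(-3\right) = \left(\frac{1}{x} + \left(5 + \sqrt{2 x}\right)\right) \left(-3\right) = \left(\frac{1}{x} + \left(5 + \sqrt{2} \sqrt{x}\right)\right) \left(-3\right) = \left(5 + \frac{1}{x} + \sqrt{2} \sqrt{x}\right) \left(-3\right) = -15 - \frac{3}{x} - 3 \sqrt{2} \sqrt{x}$)
$\left(C{\left(13 \right)} + 95\right) \sqrt{-49 - 38} = \left(\left(-15 - \frac{3}{13} - 3 \sqrt{2} \sqrt{13}\right) + 95\right) \sqrt{-49 - 38} = \left(\left(-15 - \frac{3}{13} - 3 \sqrt{26}\right) + 95\right) \sqrt{-87} = \left(\left(-15 - \frac{3}{13} - 3 \sqrt{26}\right) + 95\right) i \sqrt{87} = \left(\left(- \frac{198}{13} - 3 \sqrt{26}\right) + 95\right) i \sqrt{87} = \left(\frac{1037}{13} - 3 \sqrt{26}\right) i \sqrt{87} = i \sqrt{87} \left(\frac{1037}{13} - 3 \sqrt{26}\right)$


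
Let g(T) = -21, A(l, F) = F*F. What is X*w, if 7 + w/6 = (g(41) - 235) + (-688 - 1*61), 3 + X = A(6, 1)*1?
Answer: 12144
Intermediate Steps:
A(l, F) = F²
X = -2 (X = -3 + 1²*1 = -3 + 1*1 = -3 + 1 = -2)
w = -6072 (w = -42 + 6*((-21 - 235) + (-688 - 1*61)) = -42 + 6*(-256 + (-688 - 61)) = -42 + 6*(-256 - 749) = -42 + 6*(-1005) = -42 - 6030 = -6072)
X*w = -2*(-6072) = 12144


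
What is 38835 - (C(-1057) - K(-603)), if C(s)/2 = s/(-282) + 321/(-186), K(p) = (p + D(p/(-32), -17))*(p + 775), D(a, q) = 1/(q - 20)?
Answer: -10494415459/161727 ≈ -64890.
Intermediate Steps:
D(a, q) = 1/(-20 + q)
K(p) = (775 + p)*(-1/37 + p) (K(p) = (p + 1/(-20 - 17))*(p + 775) = (p + 1/(-37))*(775 + p) = (p - 1/37)*(775 + p) = (-1/37 + p)*(775 + p) = (775 + p)*(-1/37 + p))
C(s) = -107/31 - s/141 (C(s) = 2*(s/(-282) + 321/(-186)) = 2*(s*(-1/282) + 321*(-1/186)) = 2*(-s/282 - 107/62) = 2*(-107/62 - s/282) = -107/31 - s/141)
38835 - (C(-1057) - K(-603)) = 38835 - ((-107/31 - 1/141*(-1057)) - (-775/37 + (-603)² + (28674/37)*(-603))) = 38835 - ((-107/31 + 1057/141) - (-775/37 + 363609 - 17290422/37)) = 38835 - (17680/4371 - 1*(-3837664/37)) = 38835 - (17680/4371 + 3837664/37) = 38835 - 1*16775083504/161727 = 38835 - 16775083504/161727 = -10494415459/161727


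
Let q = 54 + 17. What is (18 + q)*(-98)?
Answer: -8722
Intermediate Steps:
q = 71
(18 + q)*(-98) = (18 + 71)*(-98) = 89*(-98) = -8722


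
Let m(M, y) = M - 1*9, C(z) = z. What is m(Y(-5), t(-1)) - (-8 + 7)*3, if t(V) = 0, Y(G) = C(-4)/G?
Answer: -26/5 ≈ -5.2000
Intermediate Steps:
Y(G) = -4/G
m(M, y) = -9 + M (m(M, y) = M - 9 = -9 + M)
m(Y(-5), t(-1)) - (-8 + 7)*3 = (-9 - 4/(-5)) - (-8 + 7)*3 = (-9 - 4*(-⅕)) - (-1)*3 = (-9 + ⅘) - 1*(-3) = -41/5 + 3 = -26/5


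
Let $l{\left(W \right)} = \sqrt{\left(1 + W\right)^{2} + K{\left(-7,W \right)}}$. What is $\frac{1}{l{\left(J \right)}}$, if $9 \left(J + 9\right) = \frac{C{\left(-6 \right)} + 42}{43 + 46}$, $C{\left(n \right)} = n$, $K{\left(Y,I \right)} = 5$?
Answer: $\frac{89 \sqrt{540869}}{540869} \approx 0.12102$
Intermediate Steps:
$J = - \frac{797}{89}$ ($J = -9 + \frac{\left(-6 + 42\right) \frac{1}{43 + 46}}{9} = -9 + \frac{36 \cdot \frac{1}{89}}{9} = -9 + \frac{1}{9} \cdot \frac{36}{89} = -9 + \frac{4}{89} = - \frac{797}{89} \approx -8.955$)
$l{\left(W \right)} = \sqrt{5 + \left(1 + W\right)^{2}}$ ($l{\left(W \right)} = \sqrt{\left(1 + W\right)^{2} + 5} = \sqrt{5 + \left(1 + W\right)^{2}}$)
$\frac{1}{l{\left(J \right)}} = \frac{1}{\sqrt{5 + \left(1 - \frac{797}{89}\right)^{2}}} = \frac{1}{\sqrt{5 + \left(- \frac{708}{89}\right)^{2}}} = \frac{1}{\sqrt{5 + \frac{501264}{7921}}} = \frac{1}{\sqrt{\frac{540869}{7921}}} = \frac{1}{\frac{1}{89} \sqrt{540869}} = \frac{89 \sqrt{540869}}{540869}$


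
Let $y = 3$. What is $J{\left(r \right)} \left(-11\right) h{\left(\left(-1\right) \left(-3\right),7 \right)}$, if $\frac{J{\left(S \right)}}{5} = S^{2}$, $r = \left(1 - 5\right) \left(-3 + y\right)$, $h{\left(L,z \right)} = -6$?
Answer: $0$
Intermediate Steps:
$r = 0$ ($r = \left(1 - 5\right) \left(-3 + 3\right) = \left(-4\right) 0 = 0$)
$J{\left(S \right)} = 5 S^{2}$
$J{\left(r \right)} \left(-11\right) h{\left(\left(-1\right) \left(-3\right),7 \right)} = 5 \cdot 0^{2} \left(-11\right) \left(-6\right) = 5 \cdot 0 \left(-11\right) \left(-6\right) = 0 \left(-11\right) \left(-6\right) = 0 \left(-6\right) = 0$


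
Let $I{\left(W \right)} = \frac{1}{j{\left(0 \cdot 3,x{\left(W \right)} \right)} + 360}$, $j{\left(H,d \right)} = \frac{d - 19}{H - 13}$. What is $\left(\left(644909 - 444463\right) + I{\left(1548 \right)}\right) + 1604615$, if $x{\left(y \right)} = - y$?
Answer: $\frac{11276216080}{6247} \approx 1.8051 \cdot 10^{6}$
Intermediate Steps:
$j{\left(H,d \right)} = \frac{-19 + d}{-13 + H}$
$I{\left(W \right)} = \frac{1}{\frac{4699}{13} + \frac{W}{13}}$ ($I{\left(W \right)} = \frac{1}{\frac{-19 - W}{-13 + 0 \cdot 3} + 360} = \frac{1}{\frac{-19 - W}{-13 + 0} + 360} = \frac{1}{\frac{-19 - W}{-13} + 360} = \frac{1}{- \frac{-19 - W}{13} + 360} = \frac{1}{\left(\frac{19}{13} + \frac{W}{13}\right) + 360} = \frac{1}{\frac{4699}{13} + \frac{W}{13}}$)
$\left(\left(644909 - 444463\right) + I{\left(1548 \right)}\right) + 1604615 = \left(\left(644909 - 444463\right) + \frac{13}{4699 + 1548}\right) + 1604615 = \left(200446 + \frac{13}{6247}\right) + 1604615 = \frac{1252186175}{6247} + 1604615 = \frac{11276216080}{6247}$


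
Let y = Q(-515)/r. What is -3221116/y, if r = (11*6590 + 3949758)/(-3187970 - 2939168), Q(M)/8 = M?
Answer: -809757961798/1577738035 ≈ -513.24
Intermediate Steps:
Q(M) = 8*M
r = -2011124/3063569 (r = (72490 + 3949758)/(-6127138) = 4022248*(-1/6127138) = -2011124/3063569 ≈ -0.65646)
y = 3155476070/502781 (y = (8*(-515))/(-2011124/3063569) = -4120*(-3063569/2011124) = 3155476070/502781 ≈ 6276.0)
-3221116/y = -3221116/3155476070/502781 = -3221116*502781/3155476070 = -809757961798/1577738035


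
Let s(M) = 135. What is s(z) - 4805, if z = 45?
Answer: -4670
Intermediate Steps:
s(z) - 4805 = 135 - 4805 = -4670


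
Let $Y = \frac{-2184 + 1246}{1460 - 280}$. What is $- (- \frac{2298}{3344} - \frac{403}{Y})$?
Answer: $- \frac{397012559}{784168} \approx -506.29$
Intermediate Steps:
$Y = - \frac{469}{590}$ ($Y = - \frac{938}{1180} = \left(-938\right) \frac{1}{1180} = - \frac{469}{590} \approx -0.79492$)
$- (- \frac{2298}{3344} - \frac{403}{Y}) = - (- \frac{2298}{3344} - \frac{403}{- \frac{469}{590}}) = - (\left(-2298\right) \frac{1}{3344} - - \frac{237770}{469}) = - (- \frac{1149}{1672} + \frac{237770}{469}) = \left(-1\right) \frac{397012559}{784168} = - \frac{397012559}{784168}$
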